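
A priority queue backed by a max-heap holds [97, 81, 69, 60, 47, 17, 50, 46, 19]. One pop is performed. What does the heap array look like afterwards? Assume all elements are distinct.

remove root 97; move last element 19 to root → [19, 81, 69, 60, 47, 17, 50, 46]
19 vs larger child 81 at index 1, swap → [81, 19, 69, 60, 47, 17, 50, 46]
19 vs larger child 60 at index 3, swap → [81, 60, 69, 19, 47, 17, 50, 46]
19 vs only child 46 at index 7, swap → [81, 60, 69, 46, 47, 17, 50, 19]

[81, 60, 69, 46, 47, 17, 50, 19]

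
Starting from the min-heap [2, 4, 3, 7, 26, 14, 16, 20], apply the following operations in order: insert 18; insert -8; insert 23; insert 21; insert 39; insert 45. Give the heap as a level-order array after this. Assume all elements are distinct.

[-8, 2, 3, 7, 4, 14, 16, 20, 18, 26, 23, 21, 39, 45]

insert 18:
  append 18 at index 8 → [2, 4, 3, 7, 26, 14, 16, 20, 18] (no swap needed)
insert -8:
  append -8 at index 9 → [2, 4, 3, 7, 26, 14, 16, 20, 18, -8]
  -8 < parent 26 at index 4, swap → [2, 4, 3, 7, -8, 14, 16, 20, 18, 26]
  -8 < parent 4 at index 1, swap → [2, -8, 3, 7, 4, 14, 16, 20, 18, 26]
  -8 < parent 2 at index 0, swap → [-8, 2, 3, 7, 4, 14, 16, 20, 18, 26]
insert 23:
  append 23 at index 10 → [-8, 2, 3, 7, 4, 14, 16, 20, 18, 26, 23] (no swap needed)
insert 21:
  append 21 at index 11 → [-8, 2, 3, 7, 4, 14, 16, 20, 18, 26, 23, 21] (no swap needed)
insert 39:
  append 39 at index 12 → [-8, 2, 3, 7, 4, 14, 16, 20, 18, 26, 23, 21, 39] (no swap needed)
insert 45:
  append 45 at index 13 → [-8, 2, 3, 7, 4, 14, 16, 20, 18, 26, 23, 21, 39, 45] (no swap needed)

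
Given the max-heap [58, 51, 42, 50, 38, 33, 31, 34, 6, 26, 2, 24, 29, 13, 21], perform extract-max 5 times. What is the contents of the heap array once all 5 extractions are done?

[34, 26, 33, 24, 13, 29, 31, 21, 6, 2]

extract-max #1 returns 58:
  remove root 58; move last element 21 to root → [21, 51, 42, 50, 38, 33, 31, 34, 6, 26, 2, 24, 29, 13]
  21 vs larger child 51 at index 1, swap → [51, 21, 42, 50, 38, 33, 31, 34, 6, 26, 2, 24, 29, 13]
  21 vs larger child 50 at index 3, swap → [51, 50, 42, 21, 38, 33, 31, 34, 6, 26, 2, 24, 29, 13]
  21 vs larger child 34 at index 7, swap → [51, 50, 42, 34, 38, 33, 31, 21, 6, 26, 2, 24, 29, 13]
extract-max #2 returns 51:
  remove root 51; move last element 13 to root → [13, 50, 42, 34, 38, 33, 31, 21, 6, 26, 2, 24, 29]
  13 vs larger child 50 at index 1, swap → [50, 13, 42, 34, 38, 33, 31, 21, 6, 26, 2, 24, 29]
  13 vs larger child 38 at index 4, swap → [50, 38, 42, 34, 13, 33, 31, 21, 6, 26, 2, 24, 29]
  13 vs larger child 26 at index 9, swap → [50, 38, 42, 34, 26, 33, 31, 21, 6, 13, 2, 24, 29]
extract-max #3 returns 50:
  remove root 50; move last element 29 to root → [29, 38, 42, 34, 26, 33, 31, 21, 6, 13, 2, 24]
  29 vs larger child 42 at index 2, swap → [42, 38, 29, 34, 26, 33, 31, 21, 6, 13, 2, 24]
  29 vs larger child 33 at index 5, swap → [42, 38, 33, 34, 26, 29, 31, 21, 6, 13, 2, 24]
extract-max #4 returns 42:
  remove root 42; move last element 24 to root → [24, 38, 33, 34, 26, 29, 31, 21, 6, 13, 2]
  24 vs larger child 38 at index 1, swap → [38, 24, 33, 34, 26, 29, 31, 21, 6, 13, 2]
  24 vs larger child 34 at index 3, swap → [38, 34, 33, 24, 26, 29, 31, 21, 6, 13, 2]
extract-max #5 returns 38:
  remove root 38; move last element 2 to root → [2, 34, 33, 24, 26, 29, 31, 21, 6, 13]
  2 vs larger child 34 at index 1, swap → [34, 2, 33, 24, 26, 29, 31, 21, 6, 13]
  2 vs larger child 26 at index 4, swap → [34, 26, 33, 24, 2, 29, 31, 21, 6, 13]
  2 vs only child 13 at index 9, swap → [34, 26, 33, 24, 13, 29, 31, 21, 6, 2]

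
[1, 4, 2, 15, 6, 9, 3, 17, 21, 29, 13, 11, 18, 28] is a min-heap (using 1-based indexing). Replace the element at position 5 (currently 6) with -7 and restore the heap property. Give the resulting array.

set index 5 from 6 to -7 → [1, 4, 2, 15, -7, 9, 3, 17, 21, 29, 13, 11, 18, 28]
-7 < parent 4 at index 2, swap → [1, -7, 2, 15, 4, 9, 3, 17, 21, 29, 13, 11, 18, 28]
-7 < parent 1 at index 1, swap → [-7, 1, 2, 15, 4, 9, 3, 17, 21, 29, 13, 11, 18, 28]

[-7, 1, 2, 15, 4, 9, 3, 17, 21, 29, 13, 11, 18, 28]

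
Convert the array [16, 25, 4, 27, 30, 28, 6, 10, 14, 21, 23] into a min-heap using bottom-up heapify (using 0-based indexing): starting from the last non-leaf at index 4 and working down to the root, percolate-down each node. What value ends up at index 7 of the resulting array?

27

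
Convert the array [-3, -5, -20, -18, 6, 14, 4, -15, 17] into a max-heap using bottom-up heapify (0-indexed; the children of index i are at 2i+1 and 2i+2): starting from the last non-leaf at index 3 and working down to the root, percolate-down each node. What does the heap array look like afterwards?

sift down from index 3:
  -18 vs larger child 17 at index 8, swap → [-3, -5, -20, 17, 6, 14, 4, -15, -18]
sift down from index 2:
  -20 vs larger child 14 at index 5, swap → [-3, -5, 14, 17, 6, -20, 4, -15, -18]
sift down from index 1:
  -5 vs larger child 17 at index 3, swap → [-3, 17, 14, -5, 6, -20, 4, -15, -18]
sift down from index 0:
  -3 vs larger child 17 at index 1, swap → [17, -3, 14, -5, 6, -20, 4, -15, -18]
  -3 vs larger child 6 at index 4, swap → [17, 6, 14, -5, -3, -20, 4, -15, -18]

[17, 6, 14, -5, -3, -20, 4, -15, -18]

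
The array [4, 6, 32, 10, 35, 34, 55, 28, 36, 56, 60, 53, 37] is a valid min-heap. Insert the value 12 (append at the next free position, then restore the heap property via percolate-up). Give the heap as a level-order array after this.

[4, 6, 12, 10, 35, 34, 32, 28, 36, 56, 60, 53, 37, 55]

append 12 at index 13 → [4, 6, 32, 10, 35, 34, 55, 28, 36, 56, 60, 53, 37, 12]
12 < parent 55 at index 6, swap → [4, 6, 32, 10, 35, 34, 12, 28, 36, 56, 60, 53, 37, 55]
12 < parent 32 at index 2, swap → [4, 6, 12, 10, 35, 34, 32, 28, 36, 56, 60, 53, 37, 55]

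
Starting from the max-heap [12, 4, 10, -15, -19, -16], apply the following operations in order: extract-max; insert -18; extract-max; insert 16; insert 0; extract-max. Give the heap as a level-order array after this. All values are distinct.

extract-max → returns 12:
  remove root 12; move last element -16 to root → [-16, 4, 10, -15, -19]
  -16 vs larger child 10 at index 2, swap → [10, 4, -16, -15, -19]
insert -18:
  append -18 at index 5 → [10, 4, -16, -15, -19, -18] (no swap needed)
extract-max → returns 10:
  remove root 10; move last element -18 to root → [-18, 4, -16, -15, -19]
  -18 vs larger child 4 at index 1, swap → [4, -18, -16, -15, -19]
  -18 vs larger child -15 at index 3, swap → [4, -15, -16, -18, -19]
insert 16:
  append 16 at index 5 → [4, -15, -16, -18, -19, 16]
  16 > parent -16 at index 2, swap → [4, -15, 16, -18, -19, -16]
  16 > parent 4 at index 0, swap → [16, -15, 4, -18, -19, -16]
insert 0:
  append 0 at index 6 → [16, -15, 4, -18, -19, -16, 0] (no swap needed)
extract-max → returns 16:
  remove root 16; move last element 0 to root → [0, -15, 4, -18, -19, -16]
  0 vs larger child 4 at index 2, swap → [4, -15, 0, -18, -19, -16]

[4, -15, 0, -18, -19, -16]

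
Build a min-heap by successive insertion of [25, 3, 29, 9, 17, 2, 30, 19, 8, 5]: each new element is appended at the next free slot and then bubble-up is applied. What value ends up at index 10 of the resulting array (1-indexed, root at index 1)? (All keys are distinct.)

17

Insert 25:
  append 25 at index 1 → [25] (no swap needed)
Insert 3:
  append 3 at index 2 → [25, 3]
  3 < parent 25 at index 1, swap → [3, 25]
Insert 29:
  append 29 at index 3 → [3, 25, 29] (no swap needed)
Insert 9:
  append 9 at index 4 → [3, 25, 29, 9]
  9 < parent 25 at index 2, swap → [3, 9, 29, 25]
Insert 17:
  append 17 at index 5 → [3, 9, 29, 25, 17] (no swap needed)
Insert 2:
  append 2 at index 6 → [3, 9, 29, 25, 17, 2]
  2 < parent 29 at index 3, swap → [3, 9, 2, 25, 17, 29]
  2 < parent 3 at index 1, swap → [2, 9, 3, 25, 17, 29]
Insert 30:
  append 30 at index 7 → [2, 9, 3, 25, 17, 29, 30] (no swap needed)
Insert 19:
  append 19 at index 8 → [2, 9, 3, 25, 17, 29, 30, 19]
  19 < parent 25 at index 4, swap → [2, 9, 3, 19, 17, 29, 30, 25]
Insert 8:
  append 8 at index 9 → [2, 9, 3, 19, 17, 29, 30, 25, 8]
  8 < parent 19 at index 4, swap → [2, 9, 3, 8, 17, 29, 30, 25, 19]
  8 < parent 9 at index 2, swap → [2, 8, 3, 9, 17, 29, 30, 25, 19]
Insert 5:
  append 5 at index 10 → [2, 8, 3, 9, 17, 29, 30, 25, 19, 5]
  5 < parent 17 at index 5, swap → [2, 8, 3, 9, 5, 29, 30, 25, 19, 17]
  5 < parent 8 at index 2, swap → [2, 5, 3, 9, 8, 29, 30, 25, 19, 17]
resulting array: [2, 5, 3, 9, 8, 29, 30, 25, 19, 17]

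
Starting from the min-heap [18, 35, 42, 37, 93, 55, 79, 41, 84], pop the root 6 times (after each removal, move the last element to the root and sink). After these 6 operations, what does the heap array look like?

[79, 84, 93]

extract-min #1 returns 18:
  remove root 18; move last element 84 to root → [84, 35, 42, 37, 93, 55, 79, 41]
  84 vs smaller child 35 at index 1, swap → [35, 84, 42, 37, 93, 55, 79, 41]
  84 vs smaller child 37 at index 3, swap → [35, 37, 42, 84, 93, 55, 79, 41]
  84 vs only child 41 at index 7, swap → [35, 37, 42, 41, 93, 55, 79, 84]
extract-min #2 returns 35:
  remove root 35; move last element 84 to root → [84, 37, 42, 41, 93, 55, 79]
  84 vs smaller child 37 at index 1, swap → [37, 84, 42, 41, 93, 55, 79]
  84 vs smaller child 41 at index 3, swap → [37, 41, 42, 84, 93, 55, 79]
extract-min #3 returns 37:
  remove root 37; move last element 79 to root → [79, 41, 42, 84, 93, 55]
  79 vs smaller child 41 at index 1, swap → [41, 79, 42, 84, 93, 55]
extract-min #4 returns 41:
  remove root 41; move last element 55 to root → [55, 79, 42, 84, 93]
  55 vs smaller child 42 at index 2, swap → [42, 79, 55, 84, 93]
extract-min #5 returns 42:
  remove root 42; move last element 93 to root → [93, 79, 55, 84]
  93 vs smaller child 55 at index 2, swap → [55, 79, 93, 84]
extract-min #6 returns 55:
  remove root 55; move last element 84 to root → [84, 79, 93]
  84 vs smaller child 79 at index 1, swap → [79, 84, 93]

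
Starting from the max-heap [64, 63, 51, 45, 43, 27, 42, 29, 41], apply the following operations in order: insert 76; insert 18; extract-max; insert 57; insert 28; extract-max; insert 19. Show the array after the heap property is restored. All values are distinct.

insert 76:
  append 76 at index 9 → [64, 63, 51, 45, 43, 27, 42, 29, 41, 76]
  76 > parent 43 at index 4, swap → [64, 63, 51, 45, 76, 27, 42, 29, 41, 43]
  76 > parent 63 at index 1, swap → [64, 76, 51, 45, 63, 27, 42, 29, 41, 43]
  76 > parent 64 at index 0, swap → [76, 64, 51, 45, 63, 27, 42, 29, 41, 43]
insert 18:
  append 18 at index 10 → [76, 64, 51, 45, 63, 27, 42, 29, 41, 43, 18] (no swap needed)
extract-max → returns 76:
  remove root 76; move last element 18 to root → [18, 64, 51, 45, 63, 27, 42, 29, 41, 43]
  18 vs larger child 64 at index 1, swap → [64, 18, 51, 45, 63, 27, 42, 29, 41, 43]
  18 vs larger child 63 at index 4, swap → [64, 63, 51, 45, 18, 27, 42, 29, 41, 43]
  18 vs only child 43 at index 9, swap → [64, 63, 51, 45, 43, 27, 42, 29, 41, 18]
insert 57:
  append 57 at index 10 → [64, 63, 51, 45, 43, 27, 42, 29, 41, 18, 57]
  57 > parent 43 at index 4, swap → [64, 63, 51, 45, 57, 27, 42, 29, 41, 18, 43]
insert 28:
  append 28 at index 11 → [64, 63, 51, 45, 57, 27, 42, 29, 41, 18, 43, 28]
  28 > parent 27 at index 5, swap → [64, 63, 51, 45, 57, 28, 42, 29, 41, 18, 43, 27]
extract-max → returns 64:
  remove root 64; move last element 27 to root → [27, 63, 51, 45, 57, 28, 42, 29, 41, 18, 43]
  27 vs larger child 63 at index 1, swap → [63, 27, 51, 45, 57, 28, 42, 29, 41, 18, 43]
  27 vs larger child 57 at index 4, swap → [63, 57, 51, 45, 27, 28, 42, 29, 41, 18, 43]
  27 vs larger child 43 at index 10, swap → [63, 57, 51, 45, 43, 28, 42, 29, 41, 18, 27]
insert 19:
  append 19 at index 11 → [63, 57, 51, 45, 43, 28, 42, 29, 41, 18, 27, 19] (no swap needed)

[63, 57, 51, 45, 43, 28, 42, 29, 41, 18, 27, 19]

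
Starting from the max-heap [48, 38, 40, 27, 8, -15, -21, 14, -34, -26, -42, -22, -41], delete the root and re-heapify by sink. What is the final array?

remove root 48; move last element -41 to root → [-41, 38, 40, 27, 8, -15, -21, 14, -34, -26, -42, -22]
-41 vs larger child 40 at index 2, swap → [40, 38, -41, 27, 8, -15, -21, 14, -34, -26, -42, -22]
-41 vs larger child -15 at index 5, swap → [40, 38, -15, 27, 8, -41, -21, 14, -34, -26, -42, -22]
-41 vs only child -22 at index 11, swap → [40, 38, -15, 27, 8, -22, -21, 14, -34, -26, -42, -41]

[40, 38, -15, 27, 8, -22, -21, 14, -34, -26, -42, -41]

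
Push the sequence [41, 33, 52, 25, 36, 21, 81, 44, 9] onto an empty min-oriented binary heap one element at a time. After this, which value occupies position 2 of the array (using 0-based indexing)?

25

Insert 41:
  append 41 at index 0 → [41] (no swap needed)
Insert 33:
  append 33 at index 1 → [41, 33]
  33 < parent 41 at index 0, swap → [33, 41]
Insert 52:
  append 52 at index 2 → [33, 41, 52] (no swap needed)
Insert 25:
  append 25 at index 3 → [33, 41, 52, 25]
  25 < parent 41 at index 1, swap → [33, 25, 52, 41]
  25 < parent 33 at index 0, swap → [25, 33, 52, 41]
Insert 36:
  append 36 at index 4 → [25, 33, 52, 41, 36] (no swap needed)
Insert 21:
  append 21 at index 5 → [25, 33, 52, 41, 36, 21]
  21 < parent 52 at index 2, swap → [25, 33, 21, 41, 36, 52]
  21 < parent 25 at index 0, swap → [21, 33, 25, 41, 36, 52]
Insert 81:
  append 81 at index 6 → [21, 33, 25, 41, 36, 52, 81] (no swap needed)
Insert 44:
  append 44 at index 7 → [21, 33, 25, 41, 36, 52, 81, 44] (no swap needed)
Insert 9:
  append 9 at index 8 → [21, 33, 25, 41, 36, 52, 81, 44, 9]
  9 < parent 41 at index 3, swap → [21, 33, 25, 9, 36, 52, 81, 44, 41]
  9 < parent 33 at index 1, swap → [21, 9, 25, 33, 36, 52, 81, 44, 41]
  9 < parent 21 at index 0, swap → [9, 21, 25, 33, 36, 52, 81, 44, 41]
resulting array: [9, 21, 25, 33, 36, 52, 81, 44, 41]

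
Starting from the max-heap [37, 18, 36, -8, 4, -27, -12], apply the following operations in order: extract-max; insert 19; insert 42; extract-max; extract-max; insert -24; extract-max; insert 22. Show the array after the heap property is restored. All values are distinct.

[22, 4, 18, -8, -24, -27, -12]

extract-max → returns 37:
  remove root 37; move last element -12 to root → [-12, 18, 36, -8, 4, -27]
  -12 vs larger child 36 at index 2, swap → [36, 18, -12, -8, 4, -27]
insert 19:
  append 19 at index 6 → [36, 18, -12, -8, 4, -27, 19]
  19 > parent -12 at index 2, swap → [36, 18, 19, -8, 4, -27, -12]
insert 42:
  append 42 at index 7 → [36, 18, 19, -8, 4, -27, -12, 42]
  42 > parent -8 at index 3, swap → [36, 18, 19, 42, 4, -27, -12, -8]
  42 > parent 18 at index 1, swap → [36, 42, 19, 18, 4, -27, -12, -8]
  42 > parent 36 at index 0, swap → [42, 36, 19, 18, 4, -27, -12, -8]
extract-max → returns 42:
  remove root 42; move last element -8 to root → [-8, 36, 19, 18, 4, -27, -12]
  -8 vs larger child 36 at index 1, swap → [36, -8, 19, 18, 4, -27, -12]
  -8 vs larger child 18 at index 3, swap → [36, 18, 19, -8, 4, -27, -12]
extract-max → returns 36:
  remove root 36; move last element -12 to root → [-12, 18, 19, -8, 4, -27]
  -12 vs larger child 19 at index 2, swap → [19, 18, -12, -8, 4, -27]
insert -24:
  append -24 at index 6 → [19, 18, -12, -8, 4, -27, -24] (no swap needed)
extract-max → returns 19:
  remove root 19; move last element -24 to root → [-24, 18, -12, -8, 4, -27]
  -24 vs larger child 18 at index 1, swap → [18, -24, -12, -8, 4, -27]
  -24 vs larger child 4 at index 4, swap → [18, 4, -12, -8, -24, -27]
insert 22:
  append 22 at index 6 → [18, 4, -12, -8, -24, -27, 22]
  22 > parent -12 at index 2, swap → [18, 4, 22, -8, -24, -27, -12]
  22 > parent 18 at index 0, swap → [22, 4, 18, -8, -24, -27, -12]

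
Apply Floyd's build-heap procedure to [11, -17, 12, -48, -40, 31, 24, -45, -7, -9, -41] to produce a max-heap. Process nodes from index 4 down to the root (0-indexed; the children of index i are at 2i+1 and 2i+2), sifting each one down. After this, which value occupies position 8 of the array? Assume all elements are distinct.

sift down from index 4:
  -40 vs larger child -9 at index 9, swap → [11, -17, 12, -48, -9, 31, 24, -45, -7, -40, -41]
sift down from index 3:
  -48 vs larger child -7 at index 8, swap → [11, -17, 12, -7, -9, 31, 24, -45, -48, -40, -41]
sift down from index 2:
  12 vs larger child 31 at index 5, swap → [11, -17, 31, -7, -9, 12, 24, -45, -48, -40, -41]
sift down from index 1:
  -17 vs larger child -7 at index 3, swap → [11, -7, 31, -17, -9, 12, 24, -45, -48, -40, -41]
sift down from index 0:
  11 vs larger child 31 at index 2, swap → [31, -7, 11, -17, -9, 12, 24, -45, -48, -40, -41]
  11 vs larger child 24 at index 6, swap → [31, -7, 24, -17, -9, 12, 11, -45, -48, -40, -41]
resulting array: [31, -7, 24, -17, -9, 12, 11, -45, -48, -40, -41]

-48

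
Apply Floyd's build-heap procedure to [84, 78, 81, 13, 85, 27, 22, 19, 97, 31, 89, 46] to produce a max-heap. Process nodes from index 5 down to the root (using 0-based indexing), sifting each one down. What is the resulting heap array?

[97, 89, 81, 78, 85, 46, 22, 19, 13, 31, 84, 27]

sift down from index 5:
  27 vs only child 46 at index 11, swap → [84, 78, 81, 13, 85, 46, 22, 19, 97, 31, 89, 27]
sift down from index 4:
  85 vs larger child 89 at index 10, swap → [84, 78, 81, 13, 89, 46, 22, 19, 97, 31, 85, 27]
sift down from index 3:
  13 vs larger child 97 at index 8, swap → [84, 78, 81, 97, 89, 46, 22, 19, 13, 31, 85, 27]
sift down from index 2: already satisfies heap property
sift down from index 1:
  78 vs larger child 97 at index 3, swap → [84, 97, 81, 78, 89, 46, 22, 19, 13, 31, 85, 27]
sift down from index 0:
  84 vs larger child 97 at index 1, swap → [97, 84, 81, 78, 89, 46, 22, 19, 13, 31, 85, 27]
  84 vs larger child 89 at index 4, swap → [97, 89, 81, 78, 84, 46, 22, 19, 13, 31, 85, 27]
  84 vs larger child 85 at index 10, swap → [97, 89, 81, 78, 85, 46, 22, 19, 13, 31, 84, 27]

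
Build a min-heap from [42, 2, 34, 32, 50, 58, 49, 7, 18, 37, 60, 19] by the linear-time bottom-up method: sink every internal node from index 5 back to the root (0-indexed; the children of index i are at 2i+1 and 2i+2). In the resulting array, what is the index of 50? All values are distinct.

sift down from index 5:
  58 vs only child 19 at index 11, swap → [42, 2, 34, 32, 50, 19, 49, 7, 18, 37, 60, 58]
sift down from index 4:
  50 vs smaller child 37 at index 9, swap → [42, 2, 34, 32, 37, 19, 49, 7, 18, 50, 60, 58]
sift down from index 3:
  32 vs smaller child 7 at index 7, swap → [42, 2, 34, 7, 37, 19, 49, 32, 18, 50, 60, 58]
sift down from index 2:
  34 vs smaller child 19 at index 5, swap → [42, 2, 19, 7, 37, 34, 49, 32, 18, 50, 60, 58]
sift down from index 1: already satisfies heap property
sift down from index 0:
  42 vs smaller child 2 at index 1, swap → [2, 42, 19, 7, 37, 34, 49, 32, 18, 50, 60, 58]
  42 vs smaller child 7 at index 3, swap → [2, 7, 19, 42, 37, 34, 49, 32, 18, 50, 60, 58]
  42 vs smaller child 18 at index 8, swap → [2, 7, 19, 18, 37, 34, 49, 32, 42, 50, 60, 58]
resulting array: [2, 7, 19, 18, 37, 34, 49, 32, 42, 50, 60, 58]

9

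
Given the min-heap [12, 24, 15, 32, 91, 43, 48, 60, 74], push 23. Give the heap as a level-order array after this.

append 23 at index 9 → [12, 24, 15, 32, 91, 43, 48, 60, 74, 23]
23 < parent 91 at index 4, swap → [12, 24, 15, 32, 23, 43, 48, 60, 74, 91]
23 < parent 24 at index 1, swap → [12, 23, 15, 32, 24, 43, 48, 60, 74, 91]

[12, 23, 15, 32, 24, 43, 48, 60, 74, 91]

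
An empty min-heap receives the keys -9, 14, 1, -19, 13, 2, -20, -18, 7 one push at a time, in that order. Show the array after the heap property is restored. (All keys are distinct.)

[-20, -18, -19, -9, 13, 2, 1, 14, 7]

Insert -9:
  append -9 at index 0 → [-9] (no swap needed)
Insert 14:
  append 14 at index 1 → [-9, 14] (no swap needed)
Insert 1:
  append 1 at index 2 → [-9, 14, 1] (no swap needed)
Insert -19:
  append -19 at index 3 → [-9, 14, 1, -19]
  -19 < parent 14 at index 1, swap → [-9, -19, 1, 14]
  -19 < parent -9 at index 0, swap → [-19, -9, 1, 14]
Insert 13:
  append 13 at index 4 → [-19, -9, 1, 14, 13] (no swap needed)
Insert 2:
  append 2 at index 5 → [-19, -9, 1, 14, 13, 2] (no swap needed)
Insert -20:
  append -20 at index 6 → [-19, -9, 1, 14, 13, 2, -20]
  -20 < parent 1 at index 2, swap → [-19, -9, -20, 14, 13, 2, 1]
  -20 < parent -19 at index 0, swap → [-20, -9, -19, 14, 13, 2, 1]
Insert -18:
  append -18 at index 7 → [-20, -9, -19, 14, 13, 2, 1, -18]
  -18 < parent 14 at index 3, swap → [-20, -9, -19, -18, 13, 2, 1, 14]
  -18 < parent -9 at index 1, swap → [-20, -18, -19, -9, 13, 2, 1, 14]
Insert 7:
  append 7 at index 8 → [-20, -18, -19, -9, 13, 2, 1, 14, 7] (no swap needed)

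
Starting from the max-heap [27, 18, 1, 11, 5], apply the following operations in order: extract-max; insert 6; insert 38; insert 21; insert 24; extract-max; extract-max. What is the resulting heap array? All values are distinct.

extract-max → returns 27:
  remove root 27; move last element 5 to root → [5, 18, 1, 11]
  5 vs larger child 18 at index 1, swap → [18, 5, 1, 11]
  5 vs only child 11 at index 3, swap → [18, 11, 1, 5]
insert 6:
  append 6 at index 4 → [18, 11, 1, 5, 6] (no swap needed)
insert 38:
  append 38 at index 5 → [18, 11, 1, 5, 6, 38]
  38 > parent 1 at index 2, swap → [18, 11, 38, 5, 6, 1]
  38 > parent 18 at index 0, swap → [38, 11, 18, 5, 6, 1]
insert 21:
  append 21 at index 6 → [38, 11, 18, 5, 6, 1, 21]
  21 > parent 18 at index 2, swap → [38, 11, 21, 5, 6, 1, 18]
insert 24:
  append 24 at index 7 → [38, 11, 21, 5, 6, 1, 18, 24]
  24 > parent 5 at index 3, swap → [38, 11, 21, 24, 6, 1, 18, 5]
  24 > parent 11 at index 1, swap → [38, 24, 21, 11, 6, 1, 18, 5]
extract-max → returns 38:
  remove root 38; move last element 5 to root → [5, 24, 21, 11, 6, 1, 18]
  5 vs larger child 24 at index 1, swap → [24, 5, 21, 11, 6, 1, 18]
  5 vs larger child 11 at index 3, swap → [24, 11, 21, 5, 6, 1, 18]
extract-max → returns 24:
  remove root 24; move last element 18 to root → [18, 11, 21, 5, 6, 1]
  18 vs larger child 21 at index 2, swap → [21, 11, 18, 5, 6, 1]

[21, 11, 18, 5, 6, 1]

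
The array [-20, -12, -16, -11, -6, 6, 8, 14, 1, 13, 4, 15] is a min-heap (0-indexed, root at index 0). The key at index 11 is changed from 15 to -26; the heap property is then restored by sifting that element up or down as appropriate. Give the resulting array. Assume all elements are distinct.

[-26, -12, -20, -11, -6, -16, 8, 14, 1, 13, 4, 6]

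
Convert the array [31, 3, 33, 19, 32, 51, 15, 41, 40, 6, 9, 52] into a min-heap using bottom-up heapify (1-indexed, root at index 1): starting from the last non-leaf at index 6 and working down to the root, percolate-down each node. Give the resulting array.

sift down from index 6: already satisfies heap property
sift down from index 5:
  32 vs smaller child 6 at index 10, swap → [31, 3, 33, 19, 6, 51, 15, 41, 40, 32, 9, 52]
sift down from index 4: already satisfies heap property
sift down from index 3:
  33 vs smaller child 15 at index 7, swap → [31, 3, 15, 19, 6, 51, 33, 41, 40, 32, 9, 52]
sift down from index 2: already satisfies heap property
sift down from index 1:
  31 vs smaller child 3 at index 2, swap → [3, 31, 15, 19, 6, 51, 33, 41, 40, 32, 9, 52]
  31 vs smaller child 6 at index 5, swap → [3, 6, 15, 19, 31, 51, 33, 41, 40, 32, 9, 52]
  31 vs smaller child 9 at index 11, swap → [3, 6, 15, 19, 9, 51, 33, 41, 40, 32, 31, 52]

[3, 6, 15, 19, 9, 51, 33, 41, 40, 32, 31, 52]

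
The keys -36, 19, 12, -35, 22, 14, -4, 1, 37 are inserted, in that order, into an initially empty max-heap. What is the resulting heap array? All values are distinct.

[37, 22, 14, 19, -35, 12, -4, -36, 1]

Insert -36:
  append -36 at index 0 → [-36] (no swap needed)
Insert 19:
  append 19 at index 1 → [-36, 19]
  19 > parent -36 at index 0, swap → [19, -36]
Insert 12:
  append 12 at index 2 → [19, -36, 12] (no swap needed)
Insert -35:
  append -35 at index 3 → [19, -36, 12, -35]
  -35 > parent -36 at index 1, swap → [19, -35, 12, -36]
Insert 22:
  append 22 at index 4 → [19, -35, 12, -36, 22]
  22 > parent -35 at index 1, swap → [19, 22, 12, -36, -35]
  22 > parent 19 at index 0, swap → [22, 19, 12, -36, -35]
Insert 14:
  append 14 at index 5 → [22, 19, 12, -36, -35, 14]
  14 > parent 12 at index 2, swap → [22, 19, 14, -36, -35, 12]
Insert -4:
  append -4 at index 6 → [22, 19, 14, -36, -35, 12, -4] (no swap needed)
Insert 1:
  append 1 at index 7 → [22, 19, 14, -36, -35, 12, -4, 1]
  1 > parent -36 at index 3, swap → [22, 19, 14, 1, -35, 12, -4, -36]
Insert 37:
  append 37 at index 8 → [22, 19, 14, 1, -35, 12, -4, -36, 37]
  37 > parent 1 at index 3, swap → [22, 19, 14, 37, -35, 12, -4, -36, 1]
  37 > parent 19 at index 1, swap → [22, 37, 14, 19, -35, 12, -4, -36, 1]
  37 > parent 22 at index 0, swap → [37, 22, 14, 19, -35, 12, -4, -36, 1]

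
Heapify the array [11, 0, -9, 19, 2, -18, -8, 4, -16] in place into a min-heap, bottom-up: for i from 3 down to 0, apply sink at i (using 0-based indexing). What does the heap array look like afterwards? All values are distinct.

sift down from index 3:
  19 vs smaller child -16 at index 8, swap → [11, 0, -9, -16, 2, -18, -8, 4, 19]
sift down from index 2:
  -9 vs smaller child -18 at index 5, swap → [11, 0, -18, -16, 2, -9, -8, 4, 19]
sift down from index 1:
  0 vs smaller child -16 at index 3, swap → [11, -16, -18, 0, 2, -9, -8, 4, 19]
sift down from index 0:
  11 vs smaller child -18 at index 2, swap → [-18, -16, 11, 0, 2, -9, -8, 4, 19]
  11 vs smaller child -9 at index 5, swap → [-18, -16, -9, 0, 2, 11, -8, 4, 19]

[-18, -16, -9, 0, 2, 11, -8, 4, 19]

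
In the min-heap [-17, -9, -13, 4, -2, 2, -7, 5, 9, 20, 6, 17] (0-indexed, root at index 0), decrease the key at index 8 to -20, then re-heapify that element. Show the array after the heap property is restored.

[-20, -17, -13, -9, -2, 2, -7, 5, 4, 20, 6, 17]

set index 8 from 9 to -20 → [-17, -9, -13, 4, -2, 2, -7, 5, -20, 20, 6, 17]
-20 < parent 4 at index 3, swap → [-17, -9, -13, -20, -2, 2, -7, 5, 4, 20, 6, 17]
-20 < parent -9 at index 1, swap → [-17, -20, -13, -9, -2, 2, -7, 5, 4, 20, 6, 17]
-20 < parent -17 at index 0, swap → [-20, -17, -13, -9, -2, 2, -7, 5, 4, 20, 6, 17]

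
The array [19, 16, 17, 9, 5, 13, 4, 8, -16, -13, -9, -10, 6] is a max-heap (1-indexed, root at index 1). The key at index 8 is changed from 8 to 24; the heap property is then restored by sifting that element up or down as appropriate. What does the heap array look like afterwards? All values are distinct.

[24, 19, 17, 16, 5, 13, 4, 9, -16, -13, -9, -10, 6]

set index 8 from 8 to 24 → [19, 16, 17, 9, 5, 13, 4, 24, -16, -13, -9, -10, 6]
24 > parent 9 at index 4, swap → [19, 16, 17, 24, 5, 13, 4, 9, -16, -13, -9, -10, 6]
24 > parent 16 at index 2, swap → [19, 24, 17, 16, 5, 13, 4, 9, -16, -13, -9, -10, 6]
24 > parent 19 at index 1, swap → [24, 19, 17, 16, 5, 13, 4, 9, -16, -13, -9, -10, 6]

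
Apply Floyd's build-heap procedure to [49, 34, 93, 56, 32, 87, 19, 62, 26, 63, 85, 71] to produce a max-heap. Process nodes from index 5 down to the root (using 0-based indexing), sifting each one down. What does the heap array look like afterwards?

sift down from index 5: already satisfies heap property
sift down from index 4:
  32 vs larger child 85 at index 10, swap → [49, 34, 93, 56, 85, 87, 19, 62, 26, 63, 32, 71]
sift down from index 3:
  56 vs larger child 62 at index 7, swap → [49, 34, 93, 62, 85, 87, 19, 56, 26, 63, 32, 71]
sift down from index 2: already satisfies heap property
sift down from index 1:
  34 vs larger child 85 at index 4, swap → [49, 85, 93, 62, 34, 87, 19, 56, 26, 63, 32, 71]
  34 vs larger child 63 at index 9, swap → [49, 85, 93, 62, 63, 87, 19, 56, 26, 34, 32, 71]
sift down from index 0:
  49 vs larger child 93 at index 2, swap → [93, 85, 49, 62, 63, 87, 19, 56, 26, 34, 32, 71]
  49 vs larger child 87 at index 5, swap → [93, 85, 87, 62, 63, 49, 19, 56, 26, 34, 32, 71]
  49 vs only child 71 at index 11, swap → [93, 85, 87, 62, 63, 71, 19, 56, 26, 34, 32, 49]

[93, 85, 87, 62, 63, 71, 19, 56, 26, 34, 32, 49]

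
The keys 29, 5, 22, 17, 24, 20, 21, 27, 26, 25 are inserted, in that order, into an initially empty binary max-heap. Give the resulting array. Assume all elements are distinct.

Insert 29:
  append 29 at index 0 → [29] (no swap needed)
Insert 5:
  append 5 at index 1 → [29, 5] (no swap needed)
Insert 22:
  append 22 at index 2 → [29, 5, 22] (no swap needed)
Insert 17:
  append 17 at index 3 → [29, 5, 22, 17]
  17 > parent 5 at index 1, swap → [29, 17, 22, 5]
Insert 24:
  append 24 at index 4 → [29, 17, 22, 5, 24]
  24 > parent 17 at index 1, swap → [29, 24, 22, 5, 17]
Insert 20:
  append 20 at index 5 → [29, 24, 22, 5, 17, 20] (no swap needed)
Insert 21:
  append 21 at index 6 → [29, 24, 22, 5, 17, 20, 21] (no swap needed)
Insert 27:
  append 27 at index 7 → [29, 24, 22, 5, 17, 20, 21, 27]
  27 > parent 5 at index 3, swap → [29, 24, 22, 27, 17, 20, 21, 5]
  27 > parent 24 at index 1, swap → [29, 27, 22, 24, 17, 20, 21, 5]
Insert 26:
  append 26 at index 8 → [29, 27, 22, 24, 17, 20, 21, 5, 26]
  26 > parent 24 at index 3, swap → [29, 27, 22, 26, 17, 20, 21, 5, 24]
Insert 25:
  append 25 at index 9 → [29, 27, 22, 26, 17, 20, 21, 5, 24, 25]
  25 > parent 17 at index 4, swap → [29, 27, 22, 26, 25, 20, 21, 5, 24, 17]

[29, 27, 22, 26, 25, 20, 21, 5, 24, 17]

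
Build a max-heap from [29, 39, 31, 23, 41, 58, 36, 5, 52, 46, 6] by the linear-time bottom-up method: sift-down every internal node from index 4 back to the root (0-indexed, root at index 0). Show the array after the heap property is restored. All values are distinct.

sift down from index 4:
  41 vs larger child 46 at index 9, swap → [29, 39, 31, 23, 46, 58, 36, 5, 52, 41, 6]
sift down from index 3:
  23 vs larger child 52 at index 8, swap → [29, 39, 31, 52, 46, 58, 36, 5, 23, 41, 6]
sift down from index 2:
  31 vs larger child 58 at index 5, swap → [29, 39, 58, 52, 46, 31, 36, 5, 23, 41, 6]
sift down from index 1:
  39 vs larger child 52 at index 3, swap → [29, 52, 58, 39, 46, 31, 36, 5, 23, 41, 6]
sift down from index 0:
  29 vs larger child 58 at index 2, swap → [58, 52, 29, 39, 46, 31, 36, 5, 23, 41, 6]
  29 vs larger child 36 at index 6, swap → [58, 52, 36, 39, 46, 31, 29, 5, 23, 41, 6]

[58, 52, 36, 39, 46, 31, 29, 5, 23, 41, 6]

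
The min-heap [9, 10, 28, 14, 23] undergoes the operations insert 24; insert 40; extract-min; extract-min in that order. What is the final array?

[14, 23, 24, 40, 28]

insert 24:
  append 24 at index 5 → [9, 10, 28, 14, 23, 24]
  24 < parent 28 at index 2, swap → [9, 10, 24, 14, 23, 28]
insert 40:
  append 40 at index 6 → [9, 10, 24, 14, 23, 28, 40] (no swap needed)
extract-min → returns 9:
  remove root 9; move last element 40 to root → [40, 10, 24, 14, 23, 28]
  40 vs smaller child 10 at index 1, swap → [10, 40, 24, 14, 23, 28]
  40 vs smaller child 14 at index 3, swap → [10, 14, 24, 40, 23, 28]
extract-min → returns 10:
  remove root 10; move last element 28 to root → [28, 14, 24, 40, 23]
  28 vs smaller child 14 at index 1, swap → [14, 28, 24, 40, 23]
  28 vs smaller child 23 at index 4, swap → [14, 23, 24, 40, 28]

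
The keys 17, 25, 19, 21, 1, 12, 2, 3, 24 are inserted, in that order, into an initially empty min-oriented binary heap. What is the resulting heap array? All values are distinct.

Insert 17:
  append 17 at index 0 → [17] (no swap needed)
Insert 25:
  append 25 at index 1 → [17, 25] (no swap needed)
Insert 19:
  append 19 at index 2 → [17, 25, 19] (no swap needed)
Insert 21:
  append 21 at index 3 → [17, 25, 19, 21]
  21 < parent 25 at index 1, swap → [17, 21, 19, 25]
Insert 1:
  append 1 at index 4 → [17, 21, 19, 25, 1]
  1 < parent 21 at index 1, swap → [17, 1, 19, 25, 21]
  1 < parent 17 at index 0, swap → [1, 17, 19, 25, 21]
Insert 12:
  append 12 at index 5 → [1, 17, 19, 25, 21, 12]
  12 < parent 19 at index 2, swap → [1, 17, 12, 25, 21, 19]
Insert 2:
  append 2 at index 6 → [1, 17, 12, 25, 21, 19, 2]
  2 < parent 12 at index 2, swap → [1, 17, 2, 25, 21, 19, 12]
Insert 3:
  append 3 at index 7 → [1, 17, 2, 25, 21, 19, 12, 3]
  3 < parent 25 at index 3, swap → [1, 17, 2, 3, 21, 19, 12, 25]
  3 < parent 17 at index 1, swap → [1, 3, 2, 17, 21, 19, 12, 25]
Insert 24:
  append 24 at index 8 → [1, 3, 2, 17, 21, 19, 12, 25, 24] (no swap needed)

[1, 3, 2, 17, 21, 19, 12, 25, 24]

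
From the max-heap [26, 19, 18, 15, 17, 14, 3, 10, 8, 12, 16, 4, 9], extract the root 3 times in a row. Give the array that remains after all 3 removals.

extract-max #1 returns 26:
  remove root 26; move last element 9 to root → [9, 19, 18, 15, 17, 14, 3, 10, 8, 12, 16, 4]
  9 vs larger child 19 at index 1, swap → [19, 9, 18, 15, 17, 14, 3, 10, 8, 12, 16, 4]
  9 vs larger child 17 at index 4, swap → [19, 17, 18, 15, 9, 14, 3, 10, 8, 12, 16, 4]
  9 vs larger child 16 at index 10, swap → [19, 17, 18, 15, 16, 14, 3, 10, 8, 12, 9, 4]
extract-max #2 returns 19:
  remove root 19; move last element 4 to root → [4, 17, 18, 15, 16, 14, 3, 10, 8, 12, 9]
  4 vs larger child 18 at index 2, swap → [18, 17, 4, 15, 16, 14, 3, 10, 8, 12, 9]
  4 vs larger child 14 at index 5, swap → [18, 17, 14, 15, 16, 4, 3, 10, 8, 12, 9]
extract-max #3 returns 18:
  remove root 18; move last element 9 to root → [9, 17, 14, 15, 16, 4, 3, 10, 8, 12]
  9 vs larger child 17 at index 1, swap → [17, 9, 14, 15, 16, 4, 3, 10, 8, 12]
  9 vs larger child 16 at index 4, swap → [17, 16, 14, 15, 9, 4, 3, 10, 8, 12]
  9 vs only child 12 at index 9, swap → [17, 16, 14, 15, 12, 4, 3, 10, 8, 9]

[17, 16, 14, 15, 12, 4, 3, 10, 8, 9]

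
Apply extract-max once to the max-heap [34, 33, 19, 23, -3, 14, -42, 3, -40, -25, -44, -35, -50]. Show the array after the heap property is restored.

[33, 23, 19, 3, -3, 14, -42, -50, -40, -25, -44, -35]

remove root 34; move last element -50 to root → [-50, 33, 19, 23, -3, 14, -42, 3, -40, -25, -44, -35]
-50 vs larger child 33 at index 1, swap → [33, -50, 19, 23, -3, 14, -42, 3, -40, -25, -44, -35]
-50 vs larger child 23 at index 3, swap → [33, 23, 19, -50, -3, 14, -42, 3, -40, -25, -44, -35]
-50 vs larger child 3 at index 7, swap → [33, 23, 19, 3, -3, 14, -42, -50, -40, -25, -44, -35]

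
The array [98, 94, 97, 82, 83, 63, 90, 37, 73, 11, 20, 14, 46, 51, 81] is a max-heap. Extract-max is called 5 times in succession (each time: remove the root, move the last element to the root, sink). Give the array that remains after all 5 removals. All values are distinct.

[82, 73, 81, 37, 51, 63, 46, 20, 14, 11]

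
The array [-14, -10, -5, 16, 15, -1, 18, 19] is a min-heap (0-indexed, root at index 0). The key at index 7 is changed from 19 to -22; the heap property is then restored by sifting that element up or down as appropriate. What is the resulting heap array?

[-22, -14, -5, -10, 15, -1, 18, 16]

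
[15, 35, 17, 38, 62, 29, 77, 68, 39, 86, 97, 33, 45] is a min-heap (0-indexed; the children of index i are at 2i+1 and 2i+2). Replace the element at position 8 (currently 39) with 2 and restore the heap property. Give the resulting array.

[2, 15, 17, 35, 62, 29, 77, 68, 38, 86, 97, 33, 45]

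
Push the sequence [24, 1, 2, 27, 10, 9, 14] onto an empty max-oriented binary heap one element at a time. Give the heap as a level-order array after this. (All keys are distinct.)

Insert 24:
  append 24 at index 0 → [24] (no swap needed)
Insert 1:
  append 1 at index 1 → [24, 1] (no swap needed)
Insert 2:
  append 2 at index 2 → [24, 1, 2] (no swap needed)
Insert 27:
  append 27 at index 3 → [24, 1, 2, 27]
  27 > parent 1 at index 1, swap → [24, 27, 2, 1]
  27 > parent 24 at index 0, swap → [27, 24, 2, 1]
Insert 10:
  append 10 at index 4 → [27, 24, 2, 1, 10] (no swap needed)
Insert 9:
  append 9 at index 5 → [27, 24, 2, 1, 10, 9]
  9 > parent 2 at index 2, swap → [27, 24, 9, 1, 10, 2]
Insert 14:
  append 14 at index 6 → [27, 24, 9, 1, 10, 2, 14]
  14 > parent 9 at index 2, swap → [27, 24, 14, 1, 10, 2, 9]

[27, 24, 14, 1, 10, 2, 9]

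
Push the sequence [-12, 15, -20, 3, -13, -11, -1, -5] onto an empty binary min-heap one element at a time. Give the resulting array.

[-20, -13, -12, -5, 3, -11, -1, 15]

Insert -12:
  append -12 at index 0 → [-12] (no swap needed)
Insert 15:
  append 15 at index 1 → [-12, 15] (no swap needed)
Insert -20:
  append -20 at index 2 → [-12, 15, -20]
  -20 < parent -12 at index 0, swap → [-20, 15, -12]
Insert 3:
  append 3 at index 3 → [-20, 15, -12, 3]
  3 < parent 15 at index 1, swap → [-20, 3, -12, 15]
Insert -13:
  append -13 at index 4 → [-20, 3, -12, 15, -13]
  -13 < parent 3 at index 1, swap → [-20, -13, -12, 15, 3]
Insert -11:
  append -11 at index 5 → [-20, -13, -12, 15, 3, -11] (no swap needed)
Insert -1:
  append -1 at index 6 → [-20, -13, -12, 15, 3, -11, -1] (no swap needed)
Insert -5:
  append -5 at index 7 → [-20, -13, -12, 15, 3, -11, -1, -5]
  -5 < parent 15 at index 3, swap → [-20, -13, -12, -5, 3, -11, -1, 15]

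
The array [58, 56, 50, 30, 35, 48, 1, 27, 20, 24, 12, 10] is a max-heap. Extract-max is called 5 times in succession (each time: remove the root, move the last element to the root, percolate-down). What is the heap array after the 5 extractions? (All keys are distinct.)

[30, 27, 12, 20, 24, 10, 1]

extract-max #1 returns 58:
  remove root 58; move last element 10 to root → [10, 56, 50, 30, 35, 48, 1, 27, 20, 24, 12]
  10 vs larger child 56 at index 1, swap → [56, 10, 50, 30, 35, 48, 1, 27, 20, 24, 12]
  10 vs larger child 35 at index 4, swap → [56, 35, 50, 30, 10, 48, 1, 27, 20, 24, 12]
  10 vs larger child 24 at index 9, swap → [56, 35, 50, 30, 24, 48, 1, 27, 20, 10, 12]
extract-max #2 returns 56:
  remove root 56; move last element 12 to root → [12, 35, 50, 30, 24, 48, 1, 27, 20, 10]
  12 vs larger child 50 at index 2, swap → [50, 35, 12, 30, 24, 48, 1, 27, 20, 10]
  12 vs larger child 48 at index 5, swap → [50, 35, 48, 30, 24, 12, 1, 27, 20, 10]
extract-max #3 returns 50:
  remove root 50; move last element 10 to root → [10, 35, 48, 30, 24, 12, 1, 27, 20]
  10 vs larger child 48 at index 2, swap → [48, 35, 10, 30, 24, 12, 1, 27, 20]
  10 vs larger child 12 at index 5, swap → [48, 35, 12, 30, 24, 10, 1, 27, 20]
extract-max #4 returns 48:
  remove root 48; move last element 20 to root → [20, 35, 12, 30, 24, 10, 1, 27]
  20 vs larger child 35 at index 1, swap → [35, 20, 12, 30, 24, 10, 1, 27]
  20 vs larger child 30 at index 3, swap → [35, 30, 12, 20, 24, 10, 1, 27]
  20 vs only child 27 at index 7, swap → [35, 30, 12, 27, 24, 10, 1, 20]
extract-max #5 returns 35:
  remove root 35; move last element 20 to root → [20, 30, 12, 27, 24, 10, 1]
  20 vs larger child 30 at index 1, swap → [30, 20, 12, 27, 24, 10, 1]
  20 vs larger child 27 at index 3, swap → [30, 27, 12, 20, 24, 10, 1]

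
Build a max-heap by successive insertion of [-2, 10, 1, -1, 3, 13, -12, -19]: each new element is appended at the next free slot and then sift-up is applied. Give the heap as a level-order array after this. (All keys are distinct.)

Insert -2:
  append -2 at index 0 → [-2] (no swap needed)
Insert 10:
  append 10 at index 1 → [-2, 10]
  10 > parent -2 at index 0, swap → [10, -2]
Insert 1:
  append 1 at index 2 → [10, -2, 1] (no swap needed)
Insert -1:
  append -1 at index 3 → [10, -2, 1, -1]
  -1 > parent -2 at index 1, swap → [10, -1, 1, -2]
Insert 3:
  append 3 at index 4 → [10, -1, 1, -2, 3]
  3 > parent -1 at index 1, swap → [10, 3, 1, -2, -1]
Insert 13:
  append 13 at index 5 → [10, 3, 1, -2, -1, 13]
  13 > parent 1 at index 2, swap → [10, 3, 13, -2, -1, 1]
  13 > parent 10 at index 0, swap → [13, 3, 10, -2, -1, 1]
Insert -12:
  append -12 at index 6 → [13, 3, 10, -2, -1, 1, -12] (no swap needed)
Insert -19:
  append -19 at index 7 → [13, 3, 10, -2, -1, 1, -12, -19] (no swap needed)

[13, 3, 10, -2, -1, 1, -12, -19]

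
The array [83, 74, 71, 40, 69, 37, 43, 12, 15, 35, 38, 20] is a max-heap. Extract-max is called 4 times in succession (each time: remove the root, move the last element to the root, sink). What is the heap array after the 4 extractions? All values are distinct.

[43, 40, 37, 35, 38, 15, 20, 12]

extract-max #1 returns 83:
  remove root 83; move last element 20 to root → [20, 74, 71, 40, 69, 37, 43, 12, 15, 35, 38]
  20 vs larger child 74 at index 1, swap → [74, 20, 71, 40, 69, 37, 43, 12, 15, 35, 38]
  20 vs larger child 69 at index 4, swap → [74, 69, 71, 40, 20, 37, 43, 12, 15, 35, 38]
  20 vs larger child 38 at index 10, swap → [74, 69, 71, 40, 38, 37, 43, 12, 15, 35, 20]
extract-max #2 returns 74:
  remove root 74; move last element 20 to root → [20, 69, 71, 40, 38, 37, 43, 12, 15, 35]
  20 vs larger child 71 at index 2, swap → [71, 69, 20, 40, 38, 37, 43, 12, 15, 35]
  20 vs larger child 43 at index 6, swap → [71, 69, 43, 40, 38, 37, 20, 12, 15, 35]
extract-max #3 returns 71:
  remove root 71; move last element 35 to root → [35, 69, 43, 40, 38, 37, 20, 12, 15]
  35 vs larger child 69 at index 1, swap → [69, 35, 43, 40, 38, 37, 20, 12, 15]
  35 vs larger child 40 at index 3, swap → [69, 40, 43, 35, 38, 37, 20, 12, 15]
extract-max #4 returns 69:
  remove root 69; move last element 15 to root → [15, 40, 43, 35, 38, 37, 20, 12]
  15 vs larger child 43 at index 2, swap → [43, 40, 15, 35, 38, 37, 20, 12]
  15 vs larger child 37 at index 5, swap → [43, 40, 37, 35, 38, 15, 20, 12]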